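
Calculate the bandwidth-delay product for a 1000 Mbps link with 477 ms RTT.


BDP = bandwidth * RTT
= 1000 Mbps * 477 ms
= 1000 * 1e6 * 477 / 1000 bits
= 477000000 bits
= 59625000 bytes
= 58227.5391 KB
BDP = 477000000 bits (59625000 bytes)


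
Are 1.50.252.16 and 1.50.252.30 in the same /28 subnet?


Mask: 255.255.255.240
1.50.252.16 AND mask = 1.50.252.16
1.50.252.30 AND mask = 1.50.252.16
Yes, same subnet (1.50.252.16)


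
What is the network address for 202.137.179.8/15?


IP:   11001010.10001001.10110011.00001000
Mask: 11111111.11111110.00000000.00000000
AND operation:
Net:  11001010.10001000.00000000.00000000
Network: 202.136.0.0/15


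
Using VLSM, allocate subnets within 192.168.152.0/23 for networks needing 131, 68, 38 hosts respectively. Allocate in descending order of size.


131 hosts -> /24 (254 usable): 192.168.152.0/24
68 hosts -> /25 (126 usable): 192.168.153.0/25
38 hosts -> /26 (62 usable): 192.168.153.128/26
Allocation: 192.168.152.0/24 (131 hosts, 254 usable); 192.168.153.0/25 (68 hosts, 126 usable); 192.168.153.128/26 (38 hosts, 62 usable)


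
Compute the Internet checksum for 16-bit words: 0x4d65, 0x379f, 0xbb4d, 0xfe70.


Sum all words (with carry folding):
+ 0x4d65 = 0x4d65
+ 0x379f = 0x8504
+ 0xbb4d = 0x4052
+ 0xfe70 = 0x3ec3
One's complement: ~0x3ec3
Checksum = 0xc13c


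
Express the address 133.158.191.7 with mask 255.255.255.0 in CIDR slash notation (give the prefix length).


Binary: 11111111.11111111.11111111.00000000
Count leading 1s
Prefix: /24


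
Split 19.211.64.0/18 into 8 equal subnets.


New prefix = 18 + 3 = 21
Each subnet has 2048 addresses
  19.211.64.0/21
  19.211.72.0/21
  19.211.80.0/21
  19.211.88.0/21
  19.211.96.0/21
  19.211.104.0/21
  19.211.112.0/21
  19.211.120.0/21
Subnets: 19.211.64.0/21, 19.211.72.0/21, 19.211.80.0/21, 19.211.88.0/21, 19.211.96.0/21, 19.211.104.0/21, 19.211.112.0/21, 19.211.120.0/21


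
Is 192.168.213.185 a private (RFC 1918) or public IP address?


RFC 1918 private ranges:
  10.0.0.0/8 (10.0.0.0 - 10.255.255.255)
  172.16.0.0/12 (172.16.0.0 - 172.31.255.255)
  192.168.0.0/16 (192.168.0.0 - 192.168.255.255)
Private (in 192.168.0.0/16)


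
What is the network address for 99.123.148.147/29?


IP:   01100011.01111011.10010100.10010011
Mask: 11111111.11111111.11111111.11111000
AND operation:
Net:  01100011.01111011.10010100.10010000
Network: 99.123.148.144/29


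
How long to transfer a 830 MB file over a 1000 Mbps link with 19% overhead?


Effective throughput = 1000 * (1 - 19/100) = 810 Mbps
File size in Mb = 830 * 8 = 6640 Mb
Time = 6640 / 810
Time = 8.1975 seconds


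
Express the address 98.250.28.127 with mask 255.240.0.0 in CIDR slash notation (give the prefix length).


Binary: 11111111.11110000.00000000.00000000
Count leading 1s
Prefix: /12


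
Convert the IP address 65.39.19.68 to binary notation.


65 = 01000001
39 = 00100111
19 = 00010011
68 = 01000100
Binary: 01000001.00100111.00010011.01000100


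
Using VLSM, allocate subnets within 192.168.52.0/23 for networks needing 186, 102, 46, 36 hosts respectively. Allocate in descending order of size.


186 hosts -> /24 (254 usable): 192.168.52.0/24
102 hosts -> /25 (126 usable): 192.168.53.0/25
46 hosts -> /26 (62 usable): 192.168.53.128/26
36 hosts -> /26 (62 usable): 192.168.53.192/26
Allocation: 192.168.52.0/24 (186 hosts, 254 usable); 192.168.53.0/25 (102 hosts, 126 usable); 192.168.53.128/26 (46 hosts, 62 usable); 192.168.53.192/26 (36 hosts, 62 usable)


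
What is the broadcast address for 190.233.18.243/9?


Network: 190.128.0.0/9
Host bits = 23
Set all host bits to 1:
Broadcast: 190.255.255.255


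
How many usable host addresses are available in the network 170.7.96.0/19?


Host bits = 32 - 19 = 13
Total addresses = 2^13 = 8192
Usable = total - 2 (network and broadcast)
Usable hosts: 8190


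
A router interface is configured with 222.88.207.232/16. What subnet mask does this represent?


/16 means 16 network bits, 16 host bits
Binary: 11111111111111110000000000000000
Mask: 255.255.0.0


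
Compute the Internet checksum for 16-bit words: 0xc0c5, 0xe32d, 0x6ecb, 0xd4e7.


Sum all words (with carry folding):
+ 0xc0c5 = 0xc0c5
+ 0xe32d = 0xa3f3
+ 0x6ecb = 0x12bf
+ 0xd4e7 = 0xe7a6
One's complement: ~0xe7a6
Checksum = 0x1859


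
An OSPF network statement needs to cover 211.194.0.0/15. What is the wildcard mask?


Subnet mask: 255.254.0.0
Wildcard = 255.255.255.255 - subnet mask
255 - 255 = 0
255 - 254 = 1
255 - 0 = 255
255 - 0 = 255
Wildcard: 0.1.255.255


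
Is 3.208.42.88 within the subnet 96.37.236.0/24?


Subnet network: 96.37.236.0
Test IP AND mask: 3.208.42.0
No, 3.208.42.88 is not in 96.37.236.0/24


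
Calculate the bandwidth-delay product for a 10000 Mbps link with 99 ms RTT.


BDP = bandwidth * RTT
= 10000 Mbps * 99 ms
= 10000 * 1e6 * 99 / 1000 bits
= 990000000 bits
= 123750000 bytes
= 120849.6094 KB
BDP = 990000000 bits (123750000 bytes)


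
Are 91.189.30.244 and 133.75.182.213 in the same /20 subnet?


Mask: 255.255.240.0
91.189.30.244 AND mask = 91.189.16.0
133.75.182.213 AND mask = 133.75.176.0
No, different subnets (91.189.16.0 vs 133.75.176.0)


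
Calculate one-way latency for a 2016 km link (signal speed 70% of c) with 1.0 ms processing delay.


Speed = 0.7 * 3e5 km/s = 210000 km/s
Propagation delay = 2016 / 210000 = 0.0096 s = 9.6 ms
Processing delay = 1.0 ms
Total one-way latency = 10.6 ms


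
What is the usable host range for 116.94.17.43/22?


Network: 116.94.16.0
Broadcast: 116.94.19.255
First usable = network + 1
Last usable = broadcast - 1
Range: 116.94.16.1 to 116.94.19.254


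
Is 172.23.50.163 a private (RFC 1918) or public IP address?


RFC 1918 private ranges:
  10.0.0.0/8 (10.0.0.0 - 10.255.255.255)
  172.16.0.0/12 (172.16.0.0 - 172.31.255.255)
  192.168.0.0/16 (192.168.0.0 - 192.168.255.255)
Private (in 172.16.0.0/12)


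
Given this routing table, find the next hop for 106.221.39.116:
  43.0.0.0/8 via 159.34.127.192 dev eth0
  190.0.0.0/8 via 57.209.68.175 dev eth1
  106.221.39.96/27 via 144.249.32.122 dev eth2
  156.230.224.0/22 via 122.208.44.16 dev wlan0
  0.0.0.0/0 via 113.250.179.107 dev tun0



Longest prefix match for 106.221.39.116:
  /8 43.0.0.0: no
  /8 190.0.0.0: no
  /27 106.221.39.96: MATCH
  /22 156.230.224.0: no
  /0 0.0.0.0: MATCH
Selected: next-hop 144.249.32.122 via eth2 (matched /27)


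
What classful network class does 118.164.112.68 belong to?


First octet: 118
Binary: 01110110
0xxxxxxx -> Class A (1-126)
Class A, default mask 255.0.0.0 (/8)


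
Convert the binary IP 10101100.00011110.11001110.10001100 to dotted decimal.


10101100 = 172
00011110 = 30
11001110 = 206
10001100 = 140
IP: 172.30.206.140


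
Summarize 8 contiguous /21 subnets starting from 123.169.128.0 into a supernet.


Original prefix: /21
Number of subnets: 8 = 2^3
New prefix = 21 - 3 = 18
Supernet: 123.169.128.0/18


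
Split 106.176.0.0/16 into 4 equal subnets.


New prefix = 16 + 2 = 18
Each subnet has 16384 addresses
  106.176.0.0/18
  106.176.64.0/18
  106.176.128.0/18
  106.176.192.0/18
Subnets: 106.176.0.0/18, 106.176.64.0/18, 106.176.128.0/18, 106.176.192.0/18


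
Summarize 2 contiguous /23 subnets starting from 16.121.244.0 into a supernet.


Original prefix: /23
Number of subnets: 2 = 2^1
New prefix = 23 - 1 = 22
Supernet: 16.121.244.0/22


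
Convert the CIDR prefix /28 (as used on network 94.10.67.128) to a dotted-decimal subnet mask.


/28 means 28 network bits, 4 host bits
Binary: 11111111111111111111111111110000
Mask: 255.255.255.240


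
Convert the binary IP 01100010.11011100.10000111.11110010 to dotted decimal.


01100010 = 98
11011100 = 220
10000111 = 135
11110010 = 242
IP: 98.220.135.242


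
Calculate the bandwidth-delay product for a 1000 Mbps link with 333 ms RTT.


BDP = bandwidth * RTT
= 1000 Mbps * 333 ms
= 1000 * 1e6 * 333 / 1000 bits
= 333000000 bits
= 41625000 bytes
= 40649.4141 KB
BDP = 333000000 bits (41625000 bytes)


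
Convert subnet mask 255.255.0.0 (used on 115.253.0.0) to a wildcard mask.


Subnet mask: 255.255.0.0
Wildcard = 255.255.255.255 - subnet mask
255 - 255 = 0
255 - 255 = 0
255 - 0 = 255
255 - 0 = 255
Wildcard: 0.0.255.255


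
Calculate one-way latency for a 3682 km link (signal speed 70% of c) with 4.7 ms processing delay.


Speed = 0.7 * 3e5 km/s = 210000 km/s
Propagation delay = 3682 / 210000 = 0.0175 s = 17.5333 ms
Processing delay = 4.7 ms
Total one-way latency = 22.2333 ms


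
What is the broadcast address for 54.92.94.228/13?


Network: 54.88.0.0/13
Host bits = 19
Set all host bits to 1:
Broadcast: 54.95.255.255


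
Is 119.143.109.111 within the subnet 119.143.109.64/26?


Subnet network: 119.143.109.64
Test IP AND mask: 119.143.109.64
Yes, 119.143.109.111 is in 119.143.109.64/26


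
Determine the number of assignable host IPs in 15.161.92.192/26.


Host bits = 32 - 26 = 6
Total addresses = 2^6 = 64
Usable = total - 2 (network and broadcast)
Usable hosts: 62


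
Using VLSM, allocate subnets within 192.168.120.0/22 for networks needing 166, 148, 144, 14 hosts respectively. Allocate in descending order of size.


166 hosts -> /24 (254 usable): 192.168.120.0/24
148 hosts -> /24 (254 usable): 192.168.121.0/24
144 hosts -> /24 (254 usable): 192.168.122.0/24
14 hosts -> /28 (14 usable): 192.168.123.0/28
Allocation: 192.168.120.0/24 (166 hosts, 254 usable); 192.168.121.0/24 (148 hosts, 254 usable); 192.168.122.0/24 (144 hosts, 254 usable); 192.168.123.0/28 (14 hosts, 14 usable)


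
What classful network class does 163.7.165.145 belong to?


First octet: 163
Binary: 10100011
10xxxxxx -> Class B (128-191)
Class B, default mask 255.255.0.0 (/16)


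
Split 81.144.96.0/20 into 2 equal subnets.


New prefix = 20 + 1 = 21
Each subnet has 2048 addresses
  81.144.96.0/21
  81.144.104.0/21
Subnets: 81.144.96.0/21, 81.144.104.0/21


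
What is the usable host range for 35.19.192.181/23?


Network: 35.19.192.0
Broadcast: 35.19.193.255
First usable = network + 1
Last usable = broadcast - 1
Range: 35.19.192.1 to 35.19.193.254


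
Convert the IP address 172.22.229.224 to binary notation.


172 = 10101100
22 = 00010110
229 = 11100101
224 = 11100000
Binary: 10101100.00010110.11100101.11100000


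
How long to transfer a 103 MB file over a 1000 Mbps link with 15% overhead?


Effective throughput = 1000 * (1 - 15/100) = 850 Mbps
File size in Mb = 103 * 8 = 824 Mb
Time = 824 / 850
Time = 0.9694 seconds


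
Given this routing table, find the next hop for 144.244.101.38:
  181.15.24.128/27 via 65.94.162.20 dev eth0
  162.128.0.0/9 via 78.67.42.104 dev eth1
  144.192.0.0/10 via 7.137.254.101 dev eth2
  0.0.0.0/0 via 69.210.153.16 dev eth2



Longest prefix match for 144.244.101.38:
  /27 181.15.24.128: no
  /9 162.128.0.0: no
  /10 144.192.0.0: MATCH
  /0 0.0.0.0: MATCH
Selected: next-hop 7.137.254.101 via eth2 (matched /10)


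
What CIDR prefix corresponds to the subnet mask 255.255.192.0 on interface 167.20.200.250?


Binary: 11111111.11111111.11000000.00000000
Count leading 1s
Prefix: /18


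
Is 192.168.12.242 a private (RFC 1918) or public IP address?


RFC 1918 private ranges:
  10.0.0.0/8 (10.0.0.0 - 10.255.255.255)
  172.16.0.0/12 (172.16.0.0 - 172.31.255.255)
  192.168.0.0/16 (192.168.0.0 - 192.168.255.255)
Private (in 192.168.0.0/16)


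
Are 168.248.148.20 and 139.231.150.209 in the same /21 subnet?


Mask: 255.255.248.0
168.248.148.20 AND mask = 168.248.144.0
139.231.150.209 AND mask = 139.231.144.0
No, different subnets (168.248.144.0 vs 139.231.144.0)


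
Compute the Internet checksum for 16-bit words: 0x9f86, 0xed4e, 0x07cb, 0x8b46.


Sum all words (with carry folding):
+ 0x9f86 = 0x9f86
+ 0xed4e = 0x8cd5
+ 0x07cb = 0x94a0
+ 0x8b46 = 0x1fe7
One's complement: ~0x1fe7
Checksum = 0xe018


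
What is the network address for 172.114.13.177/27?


IP:   10101100.01110010.00001101.10110001
Mask: 11111111.11111111.11111111.11100000
AND operation:
Net:  10101100.01110010.00001101.10100000
Network: 172.114.13.160/27


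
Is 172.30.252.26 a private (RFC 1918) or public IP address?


RFC 1918 private ranges:
  10.0.0.0/8 (10.0.0.0 - 10.255.255.255)
  172.16.0.0/12 (172.16.0.0 - 172.31.255.255)
  192.168.0.0/16 (192.168.0.0 - 192.168.255.255)
Private (in 172.16.0.0/12)


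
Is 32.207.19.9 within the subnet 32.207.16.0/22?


Subnet network: 32.207.16.0
Test IP AND mask: 32.207.16.0
Yes, 32.207.19.9 is in 32.207.16.0/22


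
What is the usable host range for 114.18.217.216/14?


Network: 114.16.0.0
Broadcast: 114.19.255.255
First usable = network + 1
Last usable = broadcast - 1
Range: 114.16.0.1 to 114.19.255.254


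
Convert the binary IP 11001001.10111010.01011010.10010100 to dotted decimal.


11001001 = 201
10111010 = 186
01011010 = 90
10010100 = 148
IP: 201.186.90.148


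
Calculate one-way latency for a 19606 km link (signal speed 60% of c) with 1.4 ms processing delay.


Speed = 0.6 * 3e5 km/s = 180000 km/s
Propagation delay = 19606 / 180000 = 0.1089 s = 108.9222 ms
Processing delay = 1.4 ms
Total one-way latency = 110.3222 ms


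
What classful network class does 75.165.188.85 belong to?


First octet: 75
Binary: 01001011
0xxxxxxx -> Class A (1-126)
Class A, default mask 255.0.0.0 (/8)


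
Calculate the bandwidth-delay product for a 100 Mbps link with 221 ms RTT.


BDP = bandwidth * RTT
= 100 Mbps * 221 ms
= 100 * 1e6 * 221 / 1000 bits
= 22100000 bits
= 2762500 bytes
= 2697.7539 KB
BDP = 22100000 bits (2762500 bytes)


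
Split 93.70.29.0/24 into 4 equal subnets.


New prefix = 24 + 2 = 26
Each subnet has 64 addresses
  93.70.29.0/26
  93.70.29.64/26
  93.70.29.128/26
  93.70.29.192/26
Subnets: 93.70.29.0/26, 93.70.29.64/26, 93.70.29.128/26, 93.70.29.192/26


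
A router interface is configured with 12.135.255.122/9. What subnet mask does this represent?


/9 means 9 network bits, 23 host bits
Binary: 11111111100000000000000000000000
Mask: 255.128.0.0


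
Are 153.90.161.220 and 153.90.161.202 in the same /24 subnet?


Mask: 255.255.255.0
153.90.161.220 AND mask = 153.90.161.0
153.90.161.202 AND mask = 153.90.161.0
Yes, same subnet (153.90.161.0)


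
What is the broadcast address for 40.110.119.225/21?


Network: 40.110.112.0/21
Host bits = 11
Set all host bits to 1:
Broadcast: 40.110.119.255


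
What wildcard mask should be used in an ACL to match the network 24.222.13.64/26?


Subnet mask: 255.255.255.192
Wildcard = 255.255.255.255 - subnet mask
255 - 255 = 0
255 - 255 = 0
255 - 255 = 0
255 - 192 = 63
Wildcard: 0.0.0.63


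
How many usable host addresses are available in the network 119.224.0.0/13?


Host bits = 32 - 13 = 19
Total addresses = 2^19 = 524288
Usable = total - 2 (network and broadcast)
Usable hosts: 524286


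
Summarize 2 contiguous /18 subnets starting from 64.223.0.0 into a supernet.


Original prefix: /18
Number of subnets: 2 = 2^1
New prefix = 18 - 1 = 17
Supernet: 64.223.0.0/17


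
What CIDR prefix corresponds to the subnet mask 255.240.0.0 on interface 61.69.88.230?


Binary: 11111111.11110000.00000000.00000000
Count leading 1s
Prefix: /12


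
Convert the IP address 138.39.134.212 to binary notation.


138 = 10001010
39 = 00100111
134 = 10000110
212 = 11010100
Binary: 10001010.00100111.10000110.11010100


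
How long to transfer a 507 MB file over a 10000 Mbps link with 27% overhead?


Effective throughput = 10000 * (1 - 27/100) = 7300 Mbps
File size in Mb = 507 * 8 = 4056 Mb
Time = 4056 / 7300
Time = 0.5556 seconds


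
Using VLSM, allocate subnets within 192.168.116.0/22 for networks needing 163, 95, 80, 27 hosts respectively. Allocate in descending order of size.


163 hosts -> /24 (254 usable): 192.168.116.0/24
95 hosts -> /25 (126 usable): 192.168.117.0/25
80 hosts -> /25 (126 usable): 192.168.117.128/25
27 hosts -> /27 (30 usable): 192.168.118.0/27
Allocation: 192.168.116.0/24 (163 hosts, 254 usable); 192.168.117.0/25 (95 hosts, 126 usable); 192.168.117.128/25 (80 hosts, 126 usable); 192.168.118.0/27 (27 hosts, 30 usable)


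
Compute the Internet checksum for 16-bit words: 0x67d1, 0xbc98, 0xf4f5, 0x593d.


Sum all words (with carry folding):
+ 0x67d1 = 0x67d1
+ 0xbc98 = 0x246a
+ 0xf4f5 = 0x1960
+ 0x593d = 0x729d
One's complement: ~0x729d
Checksum = 0x8d62


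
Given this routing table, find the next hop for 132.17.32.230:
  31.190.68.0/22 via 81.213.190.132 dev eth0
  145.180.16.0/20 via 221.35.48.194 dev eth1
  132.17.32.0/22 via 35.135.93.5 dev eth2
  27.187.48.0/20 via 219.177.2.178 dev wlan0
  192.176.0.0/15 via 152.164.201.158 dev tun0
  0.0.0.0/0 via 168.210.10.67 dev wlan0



Longest prefix match for 132.17.32.230:
  /22 31.190.68.0: no
  /20 145.180.16.0: no
  /22 132.17.32.0: MATCH
  /20 27.187.48.0: no
  /15 192.176.0.0: no
  /0 0.0.0.0: MATCH
Selected: next-hop 35.135.93.5 via eth2 (matched /22)


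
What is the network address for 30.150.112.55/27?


IP:   00011110.10010110.01110000.00110111
Mask: 11111111.11111111.11111111.11100000
AND operation:
Net:  00011110.10010110.01110000.00100000
Network: 30.150.112.32/27


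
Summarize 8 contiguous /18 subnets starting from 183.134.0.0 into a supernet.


Original prefix: /18
Number of subnets: 8 = 2^3
New prefix = 18 - 3 = 15
Supernet: 183.134.0.0/15


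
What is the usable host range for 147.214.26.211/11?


Network: 147.192.0.0
Broadcast: 147.223.255.255
First usable = network + 1
Last usable = broadcast - 1
Range: 147.192.0.1 to 147.223.255.254


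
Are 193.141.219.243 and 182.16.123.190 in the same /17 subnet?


Mask: 255.255.128.0
193.141.219.243 AND mask = 193.141.128.0
182.16.123.190 AND mask = 182.16.0.0
No, different subnets (193.141.128.0 vs 182.16.0.0)


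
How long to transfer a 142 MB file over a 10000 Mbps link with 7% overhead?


Effective throughput = 10000 * (1 - 7/100) = 9300 Mbps
File size in Mb = 142 * 8 = 1136 Mb
Time = 1136 / 9300
Time = 0.1222 seconds


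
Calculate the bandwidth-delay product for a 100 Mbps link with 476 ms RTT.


BDP = bandwidth * RTT
= 100 Mbps * 476 ms
= 100 * 1e6 * 476 / 1000 bits
= 47600000 bits
= 5950000 bytes
= 5810.5469 KB
BDP = 47600000 bits (5950000 bytes)


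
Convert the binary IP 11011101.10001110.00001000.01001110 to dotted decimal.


11011101 = 221
10001110 = 142
00001000 = 8
01001110 = 78
IP: 221.142.8.78


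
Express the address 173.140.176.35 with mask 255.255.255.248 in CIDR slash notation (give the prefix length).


Binary: 11111111.11111111.11111111.11111000
Count leading 1s
Prefix: /29


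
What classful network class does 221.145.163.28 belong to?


First octet: 221
Binary: 11011101
110xxxxx -> Class C (192-223)
Class C, default mask 255.255.255.0 (/24)


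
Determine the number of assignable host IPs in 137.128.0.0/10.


Host bits = 32 - 10 = 22
Total addresses = 2^22 = 4194304
Usable = total - 2 (network and broadcast)
Usable hosts: 4194302


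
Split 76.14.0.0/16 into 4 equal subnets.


New prefix = 16 + 2 = 18
Each subnet has 16384 addresses
  76.14.0.0/18
  76.14.64.0/18
  76.14.128.0/18
  76.14.192.0/18
Subnets: 76.14.0.0/18, 76.14.64.0/18, 76.14.128.0/18, 76.14.192.0/18


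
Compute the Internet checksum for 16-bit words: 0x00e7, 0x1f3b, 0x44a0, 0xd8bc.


Sum all words (with carry folding):
+ 0x00e7 = 0x00e7
+ 0x1f3b = 0x2022
+ 0x44a0 = 0x64c2
+ 0xd8bc = 0x3d7f
One's complement: ~0x3d7f
Checksum = 0xc280


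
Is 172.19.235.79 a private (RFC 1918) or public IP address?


RFC 1918 private ranges:
  10.0.0.0/8 (10.0.0.0 - 10.255.255.255)
  172.16.0.0/12 (172.16.0.0 - 172.31.255.255)
  192.168.0.0/16 (192.168.0.0 - 192.168.255.255)
Private (in 172.16.0.0/12)


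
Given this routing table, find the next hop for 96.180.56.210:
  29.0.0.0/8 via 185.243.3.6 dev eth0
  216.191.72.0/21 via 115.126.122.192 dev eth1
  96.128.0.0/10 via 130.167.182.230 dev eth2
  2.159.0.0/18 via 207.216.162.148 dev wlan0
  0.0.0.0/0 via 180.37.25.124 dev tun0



Longest prefix match for 96.180.56.210:
  /8 29.0.0.0: no
  /21 216.191.72.0: no
  /10 96.128.0.0: MATCH
  /18 2.159.0.0: no
  /0 0.0.0.0: MATCH
Selected: next-hop 130.167.182.230 via eth2 (matched /10)


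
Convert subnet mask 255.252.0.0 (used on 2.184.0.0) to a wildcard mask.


Subnet mask: 255.252.0.0
Wildcard = 255.255.255.255 - subnet mask
255 - 255 = 0
255 - 252 = 3
255 - 0 = 255
255 - 0 = 255
Wildcard: 0.3.255.255


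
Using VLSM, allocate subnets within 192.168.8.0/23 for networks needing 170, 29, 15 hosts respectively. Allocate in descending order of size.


170 hosts -> /24 (254 usable): 192.168.8.0/24
29 hosts -> /27 (30 usable): 192.168.9.0/27
15 hosts -> /27 (30 usable): 192.168.9.32/27
Allocation: 192.168.8.0/24 (170 hosts, 254 usable); 192.168.9.0/27 (29 hosts, 30 usable); 192.168.9.32/27 (15 hosts, 30 usable)


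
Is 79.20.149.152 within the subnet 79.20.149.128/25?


Subnet network: 79.20.149.128
Test IP AND mask: 79.20.149.128
Yes, 79.20.149.152 is in 79.20.149.128/25


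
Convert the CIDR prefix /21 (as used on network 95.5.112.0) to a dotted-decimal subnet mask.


/21 means 21 network bits, 11 host bits
Binary: 11111111111111111111100000000000
Mask: 255.255.248.0


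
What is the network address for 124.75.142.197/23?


IP:   01111100.01001011.10001110.11000101
Mask: 11111111.11111111.11111110.00000000
AND operation:
Net:  01111100.01001011.10001110.00000000
Network: 124.75.142.0/23


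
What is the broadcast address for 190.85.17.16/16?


Network: 190.85.0.0/16
Host bits = 16
Set all host bits to 1:
Broadcast: 190.85.255.255


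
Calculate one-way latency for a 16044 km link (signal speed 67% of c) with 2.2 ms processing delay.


Speed = 0.67 * 3e5 km/s = 201000 km/s
Propagation delay = 16044 / 201000 = 0.0798 s = 79.8209 ms
Processing delay = 2.2 ms
Total one-way latency = 82.0209 ms


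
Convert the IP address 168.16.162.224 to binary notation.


168 = 10101000
16 = 00010000
162 = 10100010
224 = 11100000
Binary: 10101000.00010000.10100010.11100000


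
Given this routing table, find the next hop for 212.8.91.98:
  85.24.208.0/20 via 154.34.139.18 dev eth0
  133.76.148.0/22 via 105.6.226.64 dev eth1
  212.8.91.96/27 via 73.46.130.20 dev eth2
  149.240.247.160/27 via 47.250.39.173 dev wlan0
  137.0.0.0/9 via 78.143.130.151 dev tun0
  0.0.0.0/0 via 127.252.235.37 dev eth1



Longest prefix match for 212.8.91.98:
  /20 85.24.208.0: no
  /22 133.76.148.0: no
  /27 212.8.91.96: MATCH
  /27 149.240.247.160: no
  /9 137.0.0.0: no
  /0 0.0.0.0: MATCH
Selected: next-hop 73.46.130.20 via eth2 (matched /27)


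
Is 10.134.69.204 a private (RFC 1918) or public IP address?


RFC 1918 private ranges:
  10.0.0.0/8 (10.0.0.0 - 10.255.255.255)
  172.16.0.0/12 (172.16.0.0 - 172.31.255.255)
  192.168.0.0/16 (192.168.0.0 - 192.168.255.255)
Private (in 10.0.0.0/8)


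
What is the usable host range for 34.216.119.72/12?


Network: 34.208.0.0
Broadcast: 34.223.255.255
First usable = network + 1
Last usable = broadcast - 1
Range: 34.208.0.1 to 34.223.255.254


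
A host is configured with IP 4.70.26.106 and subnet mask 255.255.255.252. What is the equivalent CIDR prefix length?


Binary: 11111111.11111111.11111111.11111100
Count leading 1s
Prefix: /30


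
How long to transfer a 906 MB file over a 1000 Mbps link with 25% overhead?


Effective throughput = 1000 * (1 - 25/100) = 750 Mbps
File size in Mb = 906 * 8 = 7248 Mb
Time = 7248 / 750
Time = 9.664 seconds


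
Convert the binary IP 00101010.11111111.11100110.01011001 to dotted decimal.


00101010 = 42
11111111 = 255
11100110 = 230
01011001 = 89
IP: 42.255.230.89


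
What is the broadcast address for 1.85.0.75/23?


Network: 1.85.0.0/23
Host bits = 9
Set all host bits to 1:
Broadcast: 1.85.1.255


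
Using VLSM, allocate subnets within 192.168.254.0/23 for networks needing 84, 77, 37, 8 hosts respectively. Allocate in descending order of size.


84 hosts -> /25 (126 usable): 192.168.254.0/25
77 hosts -> /25 (126 usable): 192.168.254.128/25
37 hosts -> /26 (62 usable): 192.168.255.0/26
8 hosts -> /28 (14 usable): 192.168.255.64/28
Allocation: 192.168.254.0/25 (84 hosts, 126 usable); 192.168.254.128/25 (77 hosts, 126 usable); 192.168.255.0/26 (37 hosts, 62 usable); 192.168.255.64/28 (8 hosts, 14 usable)


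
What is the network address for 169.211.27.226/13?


IP:   10101001.11010011.00011011.11100010
Mask: 11111111.11111000.00000000.00000000
AND operation:
Net:  10101001.11010000.00000000.00000000
Network: 169.208.0.0/13


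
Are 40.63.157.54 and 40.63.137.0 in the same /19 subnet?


Mask: 255.255.224.0
40.63.157.54 AND mask = 40.63.128.0
40.63.137.0 AND mask = 40.63.128.0
Yes, same subnet (40.63.128.0)


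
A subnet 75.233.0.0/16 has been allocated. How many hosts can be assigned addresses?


Host bits = 32 - 16 = 16
Total addresses = 2^16 = 65536
Usable = total - 2 (network and broadcast)
Usable hosts: 65534


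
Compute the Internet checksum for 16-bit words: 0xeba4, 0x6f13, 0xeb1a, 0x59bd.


Sum all words (with carry folding):
+ 0xeba4 = 0xeba4
+ 0x6f13 = 0x5ab8
+ 0xeb1a = 0x45d3
+ 0x59bd = 0x9f90
One's complement: ~0x9f90
Checksum = 0x606f


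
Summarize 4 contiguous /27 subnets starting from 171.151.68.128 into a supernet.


Original prefix: /27
Number of subnets: 4 = 2^2
New prefix = 27 - 2 = 25
Supernet: 171.151.68.128/25


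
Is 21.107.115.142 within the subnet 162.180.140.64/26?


Subnet network: 162.180.140.64
Test IP AND mask: 21.107.115.128
No, 21.107.115.142 is not in 162.180.140.64/26


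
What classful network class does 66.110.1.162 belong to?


First octet: 66
Binary: 01000010
0xxxxxxx -> Class A (1-126)
Class A, default mask 255.0.0.0 (/8)


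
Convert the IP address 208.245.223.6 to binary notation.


208 = 11010000
245 = 11110101
223 = 11011111
6 = 00000110
Binary: 11010000.11110101.11011111.00000110


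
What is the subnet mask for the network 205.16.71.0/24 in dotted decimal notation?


/24 means 24 network bits, 8 host bits
Binary: 11111111111111111111111100000000
Mask: 255.255.255.0


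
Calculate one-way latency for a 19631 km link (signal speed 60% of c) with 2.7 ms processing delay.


Speed = 0.6 * 3e5 km/s = 180000 km/s
Propagation delay = 19631 / 180000 = 0.1091 s = 109.0611 ms
Processing delay = 2.7 ms
Total one-way latency = 111.7611 ms


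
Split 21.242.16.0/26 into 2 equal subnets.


New prefix = 26 + 1 = 27
Each subnet has 32 addresses
  21.242.16.0/27
  21.242.16.32/27
Subnets: 21.242.16.0/27, 21.242.16.32/27


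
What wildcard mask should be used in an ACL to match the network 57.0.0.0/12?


Subnet mask: 255.240.0.0
Wildcard = 255.255.255.255 - subnet mask
255 - 255 = 0
255 - 240 = 15
255 - 0 = 255
255 - 0 = 255
Wildcard: 0.15.255.255


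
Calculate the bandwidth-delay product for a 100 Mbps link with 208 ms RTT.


BDP = bandwidth * RTT
= 100 Mbps * 208 ms
= 100 * 1e6 * 208 / 1000 bits
= 20800000 bits
= 2600000 bytes
= 2539.0625 KB
BDP = 20800000 bits (2600000 bytes)


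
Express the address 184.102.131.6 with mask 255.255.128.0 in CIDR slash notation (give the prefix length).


Binary: 11111111.11111111.10000000.00000000
Count leading 1s
Prefix: /17


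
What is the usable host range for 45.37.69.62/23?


Network: 45.37.68.0
Broadcast: 45.37.69.255
First usable = network + 1
Last usable = broadcast - 1
Range: 45.37.68.1 to 45.37.69.254


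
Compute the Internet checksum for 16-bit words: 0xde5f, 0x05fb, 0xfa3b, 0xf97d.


Sum all words (with carry folding):
+ 0xde5f = 0xde5f
+ 0x05fb = 0xe45a
+ 0xfa3b = 0xde96
+ 0xf97d = 0xd814
One's complement: ~0xd814
Checksum = 0x27eb


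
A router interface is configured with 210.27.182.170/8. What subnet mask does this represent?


/8 means 8 network bits, 24 host bits
Binary: 11111111000000000000000000000000
Mask: 255.0.0.0


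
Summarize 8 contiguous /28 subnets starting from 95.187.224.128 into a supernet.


Original prefix: /28
Number of subnets: 8 = 2^3
New prefix = 28 - 3 = 25
Supernet: 95.187.224.128/25


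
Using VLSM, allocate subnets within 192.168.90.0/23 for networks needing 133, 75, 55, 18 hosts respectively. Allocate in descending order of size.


133 hosts -> /24 (254 usable): 192.168.90.0/24
75 hosts -> /25 (126 usable): 192.168.91.0/25
55 hosts -> /26 (62 usable): 192.168.91.128/26
18 hosts -> /27 (30 usable): 192.168.91.192/27
Allocation: 192.168.90.0/24 (133 hosts, 254 usable); 192.168.91.0/25 (75 hosts, 126 usable); 192.168.91.128/26 (55 hosts, 62 usable); 192.168.91.192/27 (18 hosts, 30 usable)


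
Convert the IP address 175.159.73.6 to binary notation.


175 = 10101111
159 = 10011111
73 = 01001001
6 = 00000110
Binary: 10101111.10011111.01001001.00000110


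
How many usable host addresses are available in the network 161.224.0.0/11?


Host bits = 32 - 11 = 21
Total addresses = 2^21 = 2097152
Usable = total - 2 (network and broadcast)
Usable hosts: 2097150


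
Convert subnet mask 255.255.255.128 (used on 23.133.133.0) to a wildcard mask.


Subnet mask: 255.255.255.128
Wildcard = 255.255.255.255 - subnet mask
255 - 255 = 0
255 - 255 = 0
255 - 255 = 0
255 - 128 = 127
Wildcard: 0.0.0.127


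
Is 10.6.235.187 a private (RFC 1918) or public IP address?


RFC 1918 private ranges:
  10.0.0.0/8 (10.0.0.0 - 10.255.255.255)
  172.16.0.0/12 (172.16.0.0 - 172.31.255.255)
  192.168.0.0/16 (192.168.0.0 - 192.168.255.255)
Private (in 10.0.0.0/8)


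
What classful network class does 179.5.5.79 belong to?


First octet: 179
Binary: 10110011
10xxxxxx -> Class B (128-191)
Class B, default mask 255.255.0.0 (/16)


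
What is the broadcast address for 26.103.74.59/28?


Network: 26.103.74.48/28
Host bits = 4
Set all host bits to 1:
Broadcast: 26.103.74.63


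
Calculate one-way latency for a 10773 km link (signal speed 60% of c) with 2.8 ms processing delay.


Speed = 0.6 * 3e5 km/s = 180000 km/s
Propagation delay = 10773 / 180000 = 0.0599 s = 59.85 ms
Processing delay = 2.8 ms
Total one-way latency = 62.65 ms


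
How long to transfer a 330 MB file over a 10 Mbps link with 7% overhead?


Effective throughput = 10 * (1 - 7/100) = 9.3 Mbps
File size in Mb = 330 * 8 = 2640 Mb
Time = 2640 / 9.3
Time = 283.871 seconds


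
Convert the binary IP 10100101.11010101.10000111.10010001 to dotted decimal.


10100101 = 165
11010101 = 213
10000111 = 135
10010001 = 145
IP: 165.213.135.145


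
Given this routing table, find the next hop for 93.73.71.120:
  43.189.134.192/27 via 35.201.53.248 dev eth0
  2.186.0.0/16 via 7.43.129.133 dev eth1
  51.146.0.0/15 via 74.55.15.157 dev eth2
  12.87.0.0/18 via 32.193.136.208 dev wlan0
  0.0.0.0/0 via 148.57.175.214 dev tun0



Longest prefix match for 93.73.71.120:
  /27 43.189.134.192: no
  /16 2.186.0.0: no
  /15 51.146.0.0: no
  /18 12.87.0.0: no
  /0 0.0.0.0: MATCH
Selected: next-hop 148.57.175.214 via tun0 (matched /0)


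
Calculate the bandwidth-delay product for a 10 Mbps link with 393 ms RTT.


BDP = bandwidth * RTT
= 10 Mbps * 393 ms
= 10 * 1e6 * 393 / 1000 bits
= 3930000 bits
= 491250 bytes
= 479.7363 KB
BDP = 3930000 bits (491250 bytes)


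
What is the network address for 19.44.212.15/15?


IP:   00010011.00101100.11010100.00001111
Mask: 11111111.11111110.00000000.00000000
AND operation:
Net:  00010011.00101100.00000000.00000000
Network: 19.44.0.0/15


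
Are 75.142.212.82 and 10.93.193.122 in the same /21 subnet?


Mask: 255.255.248.0
75.142.212.82 AND mask = 75.142.208.0
10.93.193.122 AND mask = 10.93.192.0
No, different subnets (75.142.208.0 vs 10.93.192.0)


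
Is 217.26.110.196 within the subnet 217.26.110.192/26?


Subnet network: 217.26.110.192
Test IP AND mask: 217.26.110.192
Yes, 217.26.110.196 is in 217.26.110.192/26


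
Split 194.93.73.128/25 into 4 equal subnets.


New prefix = 25 + 2 = 27
Each subnet has 32 addresses
  194.93.73.128/27
  194.93.73.160/27
  194.93.73.192/27
  194.93.73.224/27
Subnets: 194.93.73.128/27, 194.93.73.160/27, 194.93.73.192/27, 194.93.73.224/27


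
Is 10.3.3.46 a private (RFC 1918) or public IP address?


RFC 1918 private ranges:
  10.0.0.0/8 (10.0.0.0 - 10.255.255.255)
  172.16.0.0/12 (172.16.0.0 - 172.31.255.255)
  192.168.0.0/16 (192.168.0.0 - 192.168.255.255)
Private (in 10.0.0.0/8)


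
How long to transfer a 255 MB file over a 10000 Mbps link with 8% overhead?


Effective throughput = 10000 * (1 - 8/100) = 9200 Mbps
File size in Mb = 255 * 8 = 2040 Mb
Time = 2040 / 9200
Time = 0.2217 seconds


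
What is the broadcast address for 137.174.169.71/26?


Network: 137.174.169.64/26
Host bits = 6
Set all host bits to 1:
Broadcast: 137.174.169.127


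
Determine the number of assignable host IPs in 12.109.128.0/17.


Host bits = 32 - 17 = 15
Total addresses = 2^15 = 32768
Usable = total - 2 (network and broadcast)
Usable hosts: 32766


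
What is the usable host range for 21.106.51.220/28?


Network: 21.106.51.208
Broadcast: 21.106.51.223
First usable = network + 1
Last usable = broadcast - 1
Range: 21.106.51.209 to 21.106.51.222


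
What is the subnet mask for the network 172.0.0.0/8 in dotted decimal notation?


/8 means 8 network bits, 24 host bits
Binary: 11111111000000000000000000000000
Mask: 255.0.0.0


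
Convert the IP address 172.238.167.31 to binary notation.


172 = 10101100
238 = 11101110
167 = 10100111
31 = 00011111
Binary: 10101100.11101110.10100111.00011111


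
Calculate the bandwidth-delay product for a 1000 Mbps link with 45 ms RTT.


BDP = bandwidth * RTT
= 1000 Mbps * 45 ms
= 1000 * 1e6 * 45 / 1000 bits
= 45000000 bits
= 5625000 bytes
= 5493.1641 KB
BDP = 45000000 bits (5625000 bytes)


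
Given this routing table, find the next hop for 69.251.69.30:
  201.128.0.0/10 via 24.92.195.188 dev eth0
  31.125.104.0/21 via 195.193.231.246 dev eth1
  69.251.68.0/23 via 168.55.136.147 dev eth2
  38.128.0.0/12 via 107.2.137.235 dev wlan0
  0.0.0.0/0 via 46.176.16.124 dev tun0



Longest prefix match for 69.251.69.30:
  /10 201.128.0.0: no
  /21 31.125.104.0: no
  /23 69.251.68.0: MATCH
  /12 38.128.0.0: no
  /0 0.0.0.0: MATCH
Selected: next-hop 168.55.136.147 via eth2 (matched /23)


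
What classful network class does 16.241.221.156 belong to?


First octet: 16
Binary: 00010000
0xxxxxxx -> Class A (1-126)
Class A, default mask 255.0.0.0 (/8)


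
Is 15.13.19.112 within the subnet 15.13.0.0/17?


Subnet network: 15.13.0.0
Test IP AND mask: 15.13.0.0
Yes, 15.13.19.112 is in 15.13.0.0/17


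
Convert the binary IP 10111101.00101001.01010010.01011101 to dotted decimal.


10111101 = 189
00101001 = 41
01010010 = 82
01011101 = 93
IP: 189.41.82.93


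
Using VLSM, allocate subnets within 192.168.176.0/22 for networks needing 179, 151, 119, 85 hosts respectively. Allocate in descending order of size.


179 hosts -> /24 (254 usable): 192.168.176.0/24
151 hosts -> /24 (254 usable): 192.168.177.0/24
119 hosts -> /25 (126 usable): 192.168.178.0/25
85 hosts -> /25 (126 usable): 192.168.178.128/25
Allocation: 192.168.176.0/24 (179 hosts, 254 usable); 192.168.177.0/24 (151 hosts, 254 usable); 192.168.178.0/25 (119 hosts, 126 usable); 192.168.178.128/25 (85 hosts, 126 usable)


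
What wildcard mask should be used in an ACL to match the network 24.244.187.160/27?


Subnet mask: 255.255.255.224
Wildcard = 255.255.255.255 - subnet mask
255 - 255 = 0
255 - 255 = 0
255 - 255 = 0
255 - 224 = 31
Wildcard: 0.0.0.31


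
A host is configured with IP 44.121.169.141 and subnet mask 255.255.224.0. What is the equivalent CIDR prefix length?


Binary: 11111111.11111111.11100000.00000000
Count leading 1s
Prefix: /19


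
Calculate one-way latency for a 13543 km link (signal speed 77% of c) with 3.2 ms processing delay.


Speed = 0.77 * 3e5 km/s = 231000 km/s
Propagation delay = 13543 / 231000 = 0.0586 s = 58.6277 ms
Processing delay = 3.2 ms
Total one-way latency = 61.8277 ms


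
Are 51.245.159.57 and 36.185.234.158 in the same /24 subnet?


Mask: 255.255.255.0
51.245.159.57 AND mask = 51.245.159.0
36.185.234.158 AND mask = 36.185.234.0
No, different subnets (51.245.159.0 vs 36.185.234.0)


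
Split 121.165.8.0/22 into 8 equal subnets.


New prefix = 22 + 3 = 25
Each subnet has 128 addresses
  121.165.8.0/25
  121.165.8.128/25
  121.165.9.0/25
  121.165.9.128/25
  121.165.10.0/25
  121.165.10.128/25
  121.165.11.0/25
  121.165.11.128/25
Subnets: 121.165.8.0/25, 121.165.8.128/25, 121.165.9.0/25, 121.165.9.128/25, 121.165.10.0/25, 121.165.10.128/25, 121.165.11.0/25, 121.165.11.128/25


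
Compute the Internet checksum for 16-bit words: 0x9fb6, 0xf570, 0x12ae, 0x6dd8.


Sum all words (with carry folding):
+ 0x9fb6 = 0x9fb6
+ 0xf570 = 0x9527
+ 0x12ae = 0xa7d5
+ 0x6dd8 = 0x15ae
One's complement: ~0x15ae
Checksum = 0xea51


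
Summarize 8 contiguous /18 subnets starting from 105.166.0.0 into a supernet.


Original prefix: /18
Number of subnets: 8 = 2^3
New prefix = 18 - 3 = 15
Supernet: 105.166.0.0/15


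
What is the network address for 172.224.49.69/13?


IP:   10101100.11100000.00110001.01000101
Mask: 11111111.11111000.00000000.00000000
AND operation:
Net:  10101100.11100000.00000000.00000000
Network: 172.224.0.0/13


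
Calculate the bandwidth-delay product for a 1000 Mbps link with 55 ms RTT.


BDP = bandwidth * RTT
= 1000 Mbps * 55 ms
= 1000 * 1e6 * 55 / 1000 bits
= 55000000 bits
= 6875000 bytes
= 6713.8672 KB
BDP = 55000000 bits (6875000 bytes)


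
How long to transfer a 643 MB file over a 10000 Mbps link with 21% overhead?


Effective throughput = 10000 * (1 - 21/100) = 7900 Mbps
File size in Mb = 643 * 8 = 5144 Mb
Time = 5144 / 7900
Time = 0.6511 seconds


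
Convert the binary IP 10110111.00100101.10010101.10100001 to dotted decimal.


10110111 = 183
00100101 = 37
10010101 = 149
10100001 = 161
IP: 183.37.149.161


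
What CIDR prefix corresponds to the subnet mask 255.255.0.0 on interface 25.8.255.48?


Binary: 11111111.11111111.00000000.00000000
Count leading 1s
Prefix: /16


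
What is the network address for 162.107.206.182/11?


IP:   10100010.01101011.11001110.10110110
Mask: 11111111.11100000.00000000.00000000
AND operation:
Net:  10100010.01100000.00000000.00000000
Network: 162.96.0.0/11


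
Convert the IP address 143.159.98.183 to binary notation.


143 = 10001111
159 = 10011111
98 = 01100010
183 = 10110111
Binary: 10001111.10011111.01100010.10110111


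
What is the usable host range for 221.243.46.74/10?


Network: 221.192.0.0
Broadcast: 221.255.255.255
First usable = network + 1
Last usable = broadcast - 1
Range: 221.192.0.1 to 221.255.255.254


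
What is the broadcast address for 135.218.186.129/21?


Network: 135.218.184.0/21
Host bits = 11
Set all host bits to 1:
Broadcast: 135.218.191.255


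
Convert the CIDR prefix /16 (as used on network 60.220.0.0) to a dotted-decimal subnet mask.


/16 means 16 network bits, 16 host bits
Binary: 11111111111111110000000000000000
Mask: 255.255.0.0


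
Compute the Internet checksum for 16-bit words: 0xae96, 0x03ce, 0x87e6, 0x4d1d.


Sum all words (with carry folding):
+ 0xae96 = 0xae96
+ 0x03ce = 0xb264
+ 0x87e6 = 0x3a4b
+ 0x4d1d = 0x8768
One's complement: ~0x8768
Checksum = 0x7897


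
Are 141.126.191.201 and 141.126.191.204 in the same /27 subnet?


Mask: 255.255.255.224
141.126.191.201 AND mask = 141.126.191.192
141.126.191.204 AND mask = 141.126.191.192
Yes, same subnet (141.126.191.192)


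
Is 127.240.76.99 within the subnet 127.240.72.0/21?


Subnet network: 127.240.72.0
Test IP AND mask: 127.240.72.0
Yes, 127.240.76.99 is in 127.240.72.0/21


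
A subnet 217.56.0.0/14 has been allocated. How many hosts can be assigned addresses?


Host bits = 32 - 14 = 18
Total addresses = 2^18 = 262144
Usable = total - 2 (network and broadcast)
Usable hosts: 262142
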